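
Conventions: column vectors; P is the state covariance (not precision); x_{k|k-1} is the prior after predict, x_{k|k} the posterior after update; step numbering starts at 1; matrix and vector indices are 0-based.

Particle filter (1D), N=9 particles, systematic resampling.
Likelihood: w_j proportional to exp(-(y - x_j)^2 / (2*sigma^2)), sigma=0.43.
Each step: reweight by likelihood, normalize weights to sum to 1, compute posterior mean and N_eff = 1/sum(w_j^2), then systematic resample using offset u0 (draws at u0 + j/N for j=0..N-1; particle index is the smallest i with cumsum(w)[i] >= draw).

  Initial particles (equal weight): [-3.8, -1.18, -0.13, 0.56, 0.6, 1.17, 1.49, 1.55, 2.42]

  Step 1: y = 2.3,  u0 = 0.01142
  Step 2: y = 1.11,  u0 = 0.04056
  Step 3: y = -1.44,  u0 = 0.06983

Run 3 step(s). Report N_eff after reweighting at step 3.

N_eff = 4.0624

step 1: w=[0.0000, 0.0000, 0.0000, 0.0002, 0.0003, 0.0229, 0.1227, 0.1581, 0.6958]  mean=2.1388  Neff=1.9057  idx=[5, 6, 7, 8, 8, 8, 8, 8, 8]
step 2: w=[0.4273, 0.2920, 0.2556, 0.0042, 0.0042, 0.0042, 0.0042, 0.0042, 0.0042]  mean=1.3918  Neff=2.9998  idx=[0, 0, 0, 0, 1, 1, 1, 2, 2]
step 3: w=[0.2481, 0.2481, 0.2481, 0.2481, 0.0021, 0.0021, 0.0021, 0.0008, 0.0008]  mean=1.1726  Neff=4.0624  idx=[0, 0, 1, 1, 2, 2, 2, 3, 3]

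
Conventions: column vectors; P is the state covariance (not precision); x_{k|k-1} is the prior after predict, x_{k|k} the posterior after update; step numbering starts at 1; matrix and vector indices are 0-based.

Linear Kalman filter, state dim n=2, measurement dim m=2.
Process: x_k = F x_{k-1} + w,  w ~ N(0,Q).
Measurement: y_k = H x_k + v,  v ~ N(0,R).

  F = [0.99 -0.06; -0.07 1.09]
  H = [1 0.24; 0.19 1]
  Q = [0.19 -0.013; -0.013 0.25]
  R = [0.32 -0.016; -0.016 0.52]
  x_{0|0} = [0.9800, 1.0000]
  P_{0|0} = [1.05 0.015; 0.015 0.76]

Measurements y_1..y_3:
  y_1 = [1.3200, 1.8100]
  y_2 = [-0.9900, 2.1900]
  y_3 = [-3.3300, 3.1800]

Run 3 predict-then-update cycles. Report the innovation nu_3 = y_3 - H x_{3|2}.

innov = [-3.2433, 1.1458]

step 1: x^-=[0.9102, 1.0214]  P^-=[1.2201 -0.1192; -0.1192 1.1558]  S=[1.5494 0.3686; 0.3686 1.6746]  K=[0.7946 -0.1076; -0.0621 0.6904]  nu=[0.1647, 0.6157]  x^+=[0.9748, 1.4362]  P^+=[0.2855 -0.1229; -0.1229 0.3833]
step 2: x^-=[0.8788, 1.4972]  P^-=[0.4858 -0.1910; -0.1910 0.7256]  S=[0.7559 0.0507; 0.0507 1.1906]  K=[0.5893 -0.1080; -0.0613 0.5816]  nu=[-2.2282, 0.5258]  x^+=[-0.4909, 1.9397]  P^+=[0.2159 -0.1066; -0.1066 0.3237]
step 3: x^-=[-0.6024, 2.1487]  P^-=[0.4154 -0.1646; -0.1646 0.6519]  S=[0.6939 0.0472; 0.0472 1.1243]  K=[0.5485 -0.0993; -0.0495 0.5541]  nu=[-3.2433, 1.1458]  x^+=[-2.4949, 2.9441]  P^+=[0.2007 -0.0985; -0.0985 0.3076]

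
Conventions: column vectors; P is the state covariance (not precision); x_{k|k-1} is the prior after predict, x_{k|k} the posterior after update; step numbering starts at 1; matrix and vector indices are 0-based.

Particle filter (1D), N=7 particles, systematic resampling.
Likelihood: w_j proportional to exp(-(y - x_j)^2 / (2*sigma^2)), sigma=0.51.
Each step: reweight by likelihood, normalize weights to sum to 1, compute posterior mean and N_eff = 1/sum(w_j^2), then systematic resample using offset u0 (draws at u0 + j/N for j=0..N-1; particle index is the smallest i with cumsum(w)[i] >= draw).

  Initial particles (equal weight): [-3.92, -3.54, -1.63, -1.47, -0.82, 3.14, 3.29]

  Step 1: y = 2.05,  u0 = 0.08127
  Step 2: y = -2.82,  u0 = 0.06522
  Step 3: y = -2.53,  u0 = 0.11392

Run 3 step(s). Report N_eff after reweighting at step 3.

N_eff = 7.0000

step 1: w=[0.0000, 0.0000, 0.0000, 0.0000, 0.0000, 0.6619, 0.3381]  mean=3.1907  Neff=1.8102  idx=[5, 5, 5, 5, 5, 6, 6]
step 2: w=[0.1976, 0.1976, 0.1976, 0.1976, 0.1976, 0.0061, 0.0061]  mean=3.1418  Neff=5.1220  idx=[0, 1, 1, 2, 3, 3, 4]
step 3: w=[0.1429, 0.1429, 0.1429, 0.1429, 0.1429, 0.1429, 0.1429]  mean=3.1400  Neff=7.0000  idx=[0, 1, 2, 3, 4, 5, 6]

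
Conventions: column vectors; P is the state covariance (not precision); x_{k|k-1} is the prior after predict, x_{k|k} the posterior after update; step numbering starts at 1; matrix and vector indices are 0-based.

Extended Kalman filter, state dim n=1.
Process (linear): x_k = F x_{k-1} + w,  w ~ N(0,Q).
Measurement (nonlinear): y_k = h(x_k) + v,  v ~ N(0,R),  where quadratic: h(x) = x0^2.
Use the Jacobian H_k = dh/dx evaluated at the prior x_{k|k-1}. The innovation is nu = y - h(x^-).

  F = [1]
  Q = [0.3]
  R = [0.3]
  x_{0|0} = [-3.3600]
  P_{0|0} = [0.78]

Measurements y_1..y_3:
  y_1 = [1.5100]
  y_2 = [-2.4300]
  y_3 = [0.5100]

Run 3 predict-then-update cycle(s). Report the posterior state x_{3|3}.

x_post = [-0.5913]

step 1: x^-=[-3.3600]  P^-=[1.0800]  H_jac=[-6.7200]  S=[49.0711]  K=[-0.1479]  nu=[-9.7796]  x^+=[-1.9136]  P^+=[0.0066]
step 2: x^-=[-1.9136]  P^-=[0.3066]  H_jac=[-3.8272]  S=[4.7909]  K=[-0.2449]  nu=[-6.0919]  x^+=[-0.4215]  P^+=[0.0192]
step 3: x^-=[-0.4215]  P^-=[0.3192]  H_jac=[-0.8431]  S=[0.5269]  K=[-0.5108]  nu=[0.3323]  x^+=[-0.5913]  P^+=[0.1817]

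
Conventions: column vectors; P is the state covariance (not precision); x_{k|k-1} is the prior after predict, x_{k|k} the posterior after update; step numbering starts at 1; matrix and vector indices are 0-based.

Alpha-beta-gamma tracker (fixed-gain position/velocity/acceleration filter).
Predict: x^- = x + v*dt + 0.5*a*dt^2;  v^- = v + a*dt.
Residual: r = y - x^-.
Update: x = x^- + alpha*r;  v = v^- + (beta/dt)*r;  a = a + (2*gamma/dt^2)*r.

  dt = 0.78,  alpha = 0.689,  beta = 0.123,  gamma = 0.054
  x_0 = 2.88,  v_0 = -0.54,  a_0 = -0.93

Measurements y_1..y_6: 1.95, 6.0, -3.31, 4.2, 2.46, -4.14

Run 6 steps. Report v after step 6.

v_post = -1.9713

step 1: x_pred=2.1759  r=-0.2259  x^+=2.0203  v^+=-1.3010  a^+=-0.9701
step 2: x_pred=0.7104  r=5.2896  x^+=4.3549  v^+=-1.2236  a^+=-0.0311
step 3: x_pred=3.3911  r=-6.7011  x^+=-1.2260  v^+=-2.3045  a^+=-1.2206
step 4: x_pred=-3.3948  r=7.5948  x^+=1.8380  v^+=-2.0590  a^+=0.1275
step 5: x_pred=0.2708  r=2.1892  x^+=1.7792  v^+=-1.6143  a^+=0.5162
step 6: x_pred=0.6770  r=-4.8170  x^+=-2.6419  v^+=-1.9713  a^+=-0.3389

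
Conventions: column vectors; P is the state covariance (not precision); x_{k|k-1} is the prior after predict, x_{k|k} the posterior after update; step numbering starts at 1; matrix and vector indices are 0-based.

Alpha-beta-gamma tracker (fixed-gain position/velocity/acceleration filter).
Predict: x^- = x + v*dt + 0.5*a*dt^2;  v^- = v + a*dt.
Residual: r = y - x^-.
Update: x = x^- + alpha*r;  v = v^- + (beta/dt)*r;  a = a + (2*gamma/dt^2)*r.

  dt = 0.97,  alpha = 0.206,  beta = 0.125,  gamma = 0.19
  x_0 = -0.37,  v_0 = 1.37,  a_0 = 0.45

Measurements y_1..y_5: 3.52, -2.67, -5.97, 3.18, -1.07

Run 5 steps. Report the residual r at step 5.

resid = 5.7952

step 1: x_pred=1.1706  r=2.3494  x^+=1.6546  v^+=2.1093  a^+=1.3988
step 2: x_pred=4.3586  r=-7.0286  x^+=2.9107  v^+=2.5604  a^+=-1.4398
step 3: x_pred=4.7170  r=-10.6870  x^+=2.5155  v^+=-0.2134  a^+=-5.7559
step 4: x_pred=-0.3994  r=3.5794  x^+=0.3379  v^+=-5.3354  a^+=-4.3103
step 5: x_pred=-6.8652  r=5.7952  x^+=-5.6714  v^+=-8.7696  a^+=-1.9698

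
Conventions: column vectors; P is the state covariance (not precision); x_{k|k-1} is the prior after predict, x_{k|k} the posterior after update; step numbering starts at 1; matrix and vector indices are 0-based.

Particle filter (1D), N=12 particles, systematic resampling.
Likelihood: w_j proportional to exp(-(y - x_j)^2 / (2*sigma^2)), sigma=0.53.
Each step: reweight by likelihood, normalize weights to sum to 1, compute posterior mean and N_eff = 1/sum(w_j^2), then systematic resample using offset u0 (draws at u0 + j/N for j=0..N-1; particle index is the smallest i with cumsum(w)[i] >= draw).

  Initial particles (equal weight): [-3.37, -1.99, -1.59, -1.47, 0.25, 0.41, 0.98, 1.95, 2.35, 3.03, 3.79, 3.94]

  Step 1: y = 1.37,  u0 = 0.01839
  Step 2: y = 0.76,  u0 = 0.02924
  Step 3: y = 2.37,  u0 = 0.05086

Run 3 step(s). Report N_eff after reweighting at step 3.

N_eff = 9.1528

step 1: w=[0.0000, 0.0000, 0.0000, 0.0000, 0.0595, 0.1076, 0.4234, 0.3050, 0.1004, 0.0041, 0.0000, 0.0000]  mean=1.3171  Neff=3.3618  idx=[4, 5, 6, 6, 6, 6, 6, 7, 7, 7, 7, 8]
step 2: w=[0.0991, 0.1266, 0.1444, 0.1444, 0.1444, 0.1444, 0.1444, 0.0127, 0.0127, 0.0127, 0.0127, 0.0017]  mean=0.8870  Neff=7.6492  idx=[0, 1, 1, 2, 2, 3, 4, 4, 5, 5, 6, 6]
step 3: w=[0.0012, 0.0037, 0.0037, 0.1102, 0.1102, 0.1102, 0.1102, 0.1102, 0.1102, 0.1102, 0.1102, 0.1102]  mean=0.9750  Neff=9.1528  idx=[3, 4, 4, 5, 6, 7, 7, 8, 9, 10, 10, 11]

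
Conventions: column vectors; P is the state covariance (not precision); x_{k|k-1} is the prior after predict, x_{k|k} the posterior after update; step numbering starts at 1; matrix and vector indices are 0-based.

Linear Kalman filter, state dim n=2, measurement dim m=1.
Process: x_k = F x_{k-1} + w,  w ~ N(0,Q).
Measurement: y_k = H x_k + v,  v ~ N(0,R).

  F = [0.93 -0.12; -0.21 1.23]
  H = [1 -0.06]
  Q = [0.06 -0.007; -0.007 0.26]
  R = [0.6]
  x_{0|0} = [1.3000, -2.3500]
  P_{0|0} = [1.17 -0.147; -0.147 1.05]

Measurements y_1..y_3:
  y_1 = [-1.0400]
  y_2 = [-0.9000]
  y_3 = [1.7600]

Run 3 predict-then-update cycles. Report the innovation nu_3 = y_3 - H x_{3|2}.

innov = [1.7970]

step 1: x^-=[1.4910, -3.1635]  P^-=[1.1199 -0.5623; -0.5623 1.9761]  S=[1.7945]  K=[0.6429; -0.3794]  nu=[-2.7208]  x^+=[-0.2581, -2.1311]  P^+=[0.3782 -0.1246; -0.1246 1.7177]
step 2: x^-=[0.0157, -2.5670]  P^-=[0.4397 -0.4801; -0.4801 2.9398]  S=[1.1079]  K=[0.4229; -0.5925]  nu=[-1.0697]  x^+=[-0.4367, -1.9332]  P^+=[0.2416 -0.2025; -0.2025 2.5508]
step 3: x^-=[-0.1741, -2.2861]  P^-=[0.3509 -0.6674; -0.6674 4.2344]  S=[1.0462]  K=[0.3736; -0.8808]  nu=[1.7970]  x^+=[0.4973, -3.8688]  P^+=[0.2048 -0.3231; -0.3231 3.4228]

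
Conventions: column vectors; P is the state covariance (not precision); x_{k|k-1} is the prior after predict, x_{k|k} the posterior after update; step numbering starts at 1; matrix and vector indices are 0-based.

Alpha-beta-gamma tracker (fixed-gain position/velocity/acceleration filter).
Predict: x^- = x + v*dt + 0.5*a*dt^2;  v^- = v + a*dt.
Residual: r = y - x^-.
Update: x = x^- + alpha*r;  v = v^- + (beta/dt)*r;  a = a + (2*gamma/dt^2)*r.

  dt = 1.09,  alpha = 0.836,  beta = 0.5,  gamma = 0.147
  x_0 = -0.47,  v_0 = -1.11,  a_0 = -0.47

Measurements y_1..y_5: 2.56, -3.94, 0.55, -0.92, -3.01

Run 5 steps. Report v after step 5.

step 1: x_pred=-1.9591  r=4.5191  x^+=1.8189  v^+=0.4507  a^+=0.6483
step 2: x_pred=2.6952  r=-6.6352  x^+=-2.8518  v^+=-1.8864  a^+=-0.9936
step 3: x_pred=-5.4983  r=6.0483  x^+=-0.4419  v^+=-0.1950  a^+=0.5030
step 4: x_pred=-0.3557  r=-0.5643  x^+=-0.8274  v^+=0.0944  a^+=0.3634
step 5: x_pred=-0.5087  r=-2.5013  x^+=-2.5998  v^+=-0.6569  a^+=-0.2556

v_post = -0.6569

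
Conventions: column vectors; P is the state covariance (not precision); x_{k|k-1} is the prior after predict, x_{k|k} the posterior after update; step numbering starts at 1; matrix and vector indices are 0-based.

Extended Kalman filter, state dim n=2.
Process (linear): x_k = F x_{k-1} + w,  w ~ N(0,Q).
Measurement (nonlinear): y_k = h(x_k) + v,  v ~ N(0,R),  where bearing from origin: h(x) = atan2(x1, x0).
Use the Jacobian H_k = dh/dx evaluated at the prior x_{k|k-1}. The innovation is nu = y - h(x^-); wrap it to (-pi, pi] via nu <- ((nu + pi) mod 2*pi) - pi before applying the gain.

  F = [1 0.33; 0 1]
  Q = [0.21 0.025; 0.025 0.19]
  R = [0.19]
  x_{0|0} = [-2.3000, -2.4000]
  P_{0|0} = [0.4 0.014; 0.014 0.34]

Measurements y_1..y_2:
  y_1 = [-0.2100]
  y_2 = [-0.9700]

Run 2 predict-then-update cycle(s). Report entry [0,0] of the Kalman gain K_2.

K[0,0] = 0.4354

step 1: x^-=[-3.0920, -2.4000]  P^-=[0.6563 0.1512; 0.1512 0.5300]  H_jac=[0.1567 -0.2018]  S=[0.2181]  K=[0.3314; -0.3818]  nu=[2.2715]  x^+=[-2.3392, -3.2672]  P^+=[0.6323 0.1788; 0.1788 0.4982]
step 2: x^-=[-3.4174, -3.2672]  P^-=[1.0146 0.3682; 0.3682 0.6882]  H_jac=[0.1462 -0.1529]  S=[0.2113]  K=[0.4354; -0.2432]  nu=[1.4087]  x^+=[-2.8041, -3.6099]  P^+=[0.9745 0.3906; 0.3906 0.6757]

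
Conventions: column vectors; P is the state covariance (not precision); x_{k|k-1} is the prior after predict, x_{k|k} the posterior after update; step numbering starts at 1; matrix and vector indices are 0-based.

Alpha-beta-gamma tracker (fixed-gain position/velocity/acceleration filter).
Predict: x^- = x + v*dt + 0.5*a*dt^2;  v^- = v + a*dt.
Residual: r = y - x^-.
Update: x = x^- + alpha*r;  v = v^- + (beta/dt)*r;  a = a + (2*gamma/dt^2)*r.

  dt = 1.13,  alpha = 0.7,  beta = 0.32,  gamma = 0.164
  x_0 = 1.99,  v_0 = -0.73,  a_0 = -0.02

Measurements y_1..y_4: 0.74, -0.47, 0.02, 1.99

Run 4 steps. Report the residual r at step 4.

step 1: x_pred=1.1523  r=-0.4123  x^+=0.8637  v^+=-0.8694  a^+=-0.1259
step 2: x_pred=-0.1991  r=-0.2709  x^+=-0.3887  v^+=-1.0884  a^+=-0.1955
step 3: x_pred=-1.7434  r=1.7634  x^+=-0.5090  v^+=-0.8099  a^+=0.2575
step 4: x_pred=-1.2599  r=3.2499  x^+=1.0150  v^+=0.4013  a^+=1.0923

resid = 3.2499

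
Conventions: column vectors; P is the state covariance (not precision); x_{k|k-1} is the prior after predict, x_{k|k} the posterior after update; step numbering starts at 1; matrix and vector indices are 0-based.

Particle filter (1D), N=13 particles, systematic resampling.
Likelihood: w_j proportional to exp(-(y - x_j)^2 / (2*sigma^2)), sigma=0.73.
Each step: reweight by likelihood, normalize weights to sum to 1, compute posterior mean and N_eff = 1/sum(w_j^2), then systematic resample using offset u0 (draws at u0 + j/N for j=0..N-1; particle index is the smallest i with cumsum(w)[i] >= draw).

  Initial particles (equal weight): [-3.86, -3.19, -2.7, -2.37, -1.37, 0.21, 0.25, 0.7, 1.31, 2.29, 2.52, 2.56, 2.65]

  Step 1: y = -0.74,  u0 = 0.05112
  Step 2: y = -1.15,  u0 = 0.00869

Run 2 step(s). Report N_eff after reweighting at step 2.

N_eff = 7.6838

step 1: w=[0.0001, 0.0020, 0.0152, 0.0461, 0.3844, 0.2392, 0.2224, 0.0797, 0.0108, 0.0001, 0.0000, 0.0000, 0.0000]  mean=-0.5073  Neff=3.7987  idx=[3, 4, 4, 4, 4, 4, 5, 5, 5, 6, 6, 6, 7]
step 2: w=[0.0408, 0.1574, 0.1574, 0.1574, 0.1574, 0.1574, 0.0290, 0.0290, 0.0290, 0.0262, 0.0262, 0.0262, 0.0066]  mean=-1.1321  Neff=7.6838  idx=[0, 1, 1, 2, 2, 3, 3, 4, 4, 5, 5, 6, 9]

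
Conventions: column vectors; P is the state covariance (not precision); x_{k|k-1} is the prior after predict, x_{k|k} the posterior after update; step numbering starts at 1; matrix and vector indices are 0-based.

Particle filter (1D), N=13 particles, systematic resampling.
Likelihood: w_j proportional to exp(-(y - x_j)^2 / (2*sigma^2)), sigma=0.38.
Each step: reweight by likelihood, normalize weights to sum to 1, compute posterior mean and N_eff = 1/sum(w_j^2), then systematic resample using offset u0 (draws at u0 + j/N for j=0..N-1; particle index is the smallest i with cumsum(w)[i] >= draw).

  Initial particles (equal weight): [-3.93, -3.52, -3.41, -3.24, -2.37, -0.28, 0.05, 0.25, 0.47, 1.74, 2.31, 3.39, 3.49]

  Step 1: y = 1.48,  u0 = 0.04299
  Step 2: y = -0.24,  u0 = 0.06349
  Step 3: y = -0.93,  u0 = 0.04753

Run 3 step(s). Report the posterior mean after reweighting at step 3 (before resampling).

post_mean = 1.7400

step 1: w=[0.0000, 0.0000, 0.0000, 0.0000, 0.0000, 0.0000, 0.0009, 0.0058, 0.0318, 0.8613, 0.1002, 0.0000, 0.0000]  mean=1.7465  Neff=1.3283  idx=[9, 9, 9, 9, 9, 9, 9, 9, 9, 9, 9, 9, 10]
step 2: w=[0.0833, 0.0833, 0.0833, 0.0833, 0.0833, 0.0833, 0.0833, 0.0833, 0.0833, 0.0833, 0.0833, 0.0833, 0.0000]  mean=1.7400  Neff=12.0003  idx=[0, 1, 2, 3, 4, 5, 6, 7, 8, 9, 9, 10, 11]
step 3: w=[0.0769, 0.0769, 0.0769, 0.0769, 0.0769, 0.0769, 0.0769, 0.0769, 0.0769, 0.0769, 0.0769, 0.0769, 0.0769]  mean=1.7400  Neff=13.0000  idx=[0, 1, 2, 3, 4, 5, 6, 7, 8, 9, 10, 11, 12]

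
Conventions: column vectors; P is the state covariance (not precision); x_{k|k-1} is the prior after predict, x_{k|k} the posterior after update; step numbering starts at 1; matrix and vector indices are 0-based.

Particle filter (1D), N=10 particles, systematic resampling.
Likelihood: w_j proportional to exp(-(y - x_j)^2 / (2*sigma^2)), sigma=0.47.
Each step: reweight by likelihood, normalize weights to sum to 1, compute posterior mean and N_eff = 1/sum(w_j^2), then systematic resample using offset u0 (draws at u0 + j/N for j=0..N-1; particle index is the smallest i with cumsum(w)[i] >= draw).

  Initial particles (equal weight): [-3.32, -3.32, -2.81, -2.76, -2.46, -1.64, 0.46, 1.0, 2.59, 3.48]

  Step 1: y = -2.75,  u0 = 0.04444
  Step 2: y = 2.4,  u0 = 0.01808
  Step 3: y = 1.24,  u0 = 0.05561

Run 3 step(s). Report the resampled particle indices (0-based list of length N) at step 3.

step 1: w=[0.1249, 0.1249, 0.2584, 0.2605, 0.2154, 0.0160, 0.0000, 0.0000, 0.0000, 0.0000]  mean=-2.8302  Neff=4.7072  idx=[0, 1, 1, 2, 2, 3, 3, 3, 4, 4]
step 2: w=[0.0000, 0.0000, 0.0000, 0.0002, 0.0002, 0.0006, 0.0006, 0.0006, 0.4990, 0.4990]  mean=-2.4606  Neff=2.0080  idx=[8, 8, 8, 8, 8, 9, 9, 9, 9, 9]
step 3: w=[0.1000, 0.1000, 0.1000, 0.1000, 0.1000, 0.1000, 0.1000, 0.1000, 0.1000, 0.1000]  mean=-2.4600  Neff=10.0000  idx=[0, 1, 2, 3, 4, 5, 6, 7, 8, 9]

resampled_idx = [0, 1, 2, 3, 4, 5, 6, 7, 8, 9]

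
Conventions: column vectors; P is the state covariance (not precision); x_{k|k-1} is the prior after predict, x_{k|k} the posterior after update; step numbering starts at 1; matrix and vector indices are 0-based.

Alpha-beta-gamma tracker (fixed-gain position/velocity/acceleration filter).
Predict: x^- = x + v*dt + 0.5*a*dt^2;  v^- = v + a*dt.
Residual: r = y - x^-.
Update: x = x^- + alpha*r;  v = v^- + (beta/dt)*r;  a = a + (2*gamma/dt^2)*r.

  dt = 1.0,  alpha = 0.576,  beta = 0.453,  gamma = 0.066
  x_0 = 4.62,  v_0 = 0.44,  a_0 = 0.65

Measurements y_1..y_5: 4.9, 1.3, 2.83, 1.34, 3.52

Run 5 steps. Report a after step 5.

a_post = 0.2840

step 1: x_pred=5.3850  r=-0.4850  x^+=5.1056  v^+=0.8703  a^+=0.5860
step 2: x_pred=6.2689  r=-4.9689  x^+=3.4068  v^+=-0.7946  a^+=-0.0699
step 3: x_pred=2.5772  r=0.2528  x^+=2.7228  v^+=-0.7501  a^+=-0.0366
step 4: x_pred=1.9545  r=-0.6145  x^+=1.6005  v^+=-1.0650  a^+=-0.1177
step 5: x_pred=0.4767  r=3.0433  x^+=2.2297  v^+=0.1960  a^+=0.2840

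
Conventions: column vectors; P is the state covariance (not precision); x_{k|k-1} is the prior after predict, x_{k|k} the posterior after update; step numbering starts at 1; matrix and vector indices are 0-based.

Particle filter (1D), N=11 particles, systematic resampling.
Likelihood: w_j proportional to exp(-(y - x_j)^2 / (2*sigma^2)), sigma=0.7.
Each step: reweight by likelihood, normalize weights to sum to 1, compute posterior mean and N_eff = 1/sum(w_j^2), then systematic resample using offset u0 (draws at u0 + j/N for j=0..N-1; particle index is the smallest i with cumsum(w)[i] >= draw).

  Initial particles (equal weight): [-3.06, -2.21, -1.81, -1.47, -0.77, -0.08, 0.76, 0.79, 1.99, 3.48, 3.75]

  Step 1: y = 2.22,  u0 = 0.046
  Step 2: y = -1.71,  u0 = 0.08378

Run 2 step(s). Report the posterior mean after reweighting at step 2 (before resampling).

step 1: w=[0.0000, 0.0000, 0.0000, 0.0000, 0.0001, 0.0031, 0.0768, 0.0839, 0.6404, 0.1338, 0.0620]  mean=2.0968  Neff=2.2481  idx=[6, 7, 8, 8, 8, 8, 8, 8, 8, 9, 10]
step 2: w=[0.5371, 0.4613, 0.0002, 0.0002, 0.0002, 0.0002, 0.0002, 0.0002, 0.0002, 0.0000, 0.0000]  mean=0.7758  Neff=1.9950  idx=[0, 0, 0, 0, 0, 1, 1, 1, 1, 1, 1]

post_mean = 0.7758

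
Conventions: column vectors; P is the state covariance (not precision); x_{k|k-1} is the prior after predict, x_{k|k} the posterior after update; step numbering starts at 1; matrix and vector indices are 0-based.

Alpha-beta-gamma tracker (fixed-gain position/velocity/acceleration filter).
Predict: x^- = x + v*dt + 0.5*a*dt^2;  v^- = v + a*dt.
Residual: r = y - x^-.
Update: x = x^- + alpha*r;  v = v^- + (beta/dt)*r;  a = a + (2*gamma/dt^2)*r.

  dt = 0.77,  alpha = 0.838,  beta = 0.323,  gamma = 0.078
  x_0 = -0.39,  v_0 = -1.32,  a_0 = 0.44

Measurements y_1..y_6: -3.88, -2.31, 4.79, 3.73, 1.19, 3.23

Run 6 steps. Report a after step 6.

a_post = 0.0135

step 1: x_pred=-1.2760  r=-2.6040  x^+=-3.4581  v^+=-2.0735  a^+=-0.2452
step 2: x_pred=-5.1275  r=2.8175  x^+=-2.7664  v^+=-1.0804  a^+=0.4962
step 3: x_pred=-3.4513  r=8.2413  x^+=3.4549  v^+=2.7586  a^+=2.6645
step 4: x_pred=6.3690  r=-2.6390  x^+=4.1575  v^+=3.7034  a^+=1.9702
step 5: x_pred=7.5932  r=-6.4032  x^+=2.2273  v^+=2.5344  a^+=0.2854
step 6: x_pred=4.2634  r=-1.0334  x^+=3.3974  v^+=2.3207  a^+=0.0135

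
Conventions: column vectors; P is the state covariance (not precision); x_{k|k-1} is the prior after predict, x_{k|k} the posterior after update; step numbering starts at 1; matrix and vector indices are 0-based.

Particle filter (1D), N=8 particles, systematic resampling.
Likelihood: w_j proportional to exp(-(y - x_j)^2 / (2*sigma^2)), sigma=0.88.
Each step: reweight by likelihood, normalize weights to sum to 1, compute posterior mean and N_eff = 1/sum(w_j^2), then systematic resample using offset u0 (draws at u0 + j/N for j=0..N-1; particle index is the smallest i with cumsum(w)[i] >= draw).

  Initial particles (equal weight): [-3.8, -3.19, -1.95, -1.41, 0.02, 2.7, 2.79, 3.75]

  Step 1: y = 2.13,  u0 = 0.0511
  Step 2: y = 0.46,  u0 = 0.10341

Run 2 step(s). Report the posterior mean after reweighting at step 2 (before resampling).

post_mean = 2.7366

step 1: w=[0.0000, 0.0000, 0.0000, 0.0002, 0.0313, 0.4489, 0.4179, 0.1017]  mean=2.7599  Neff=2.5805  idx=[5, 5, 5, 5, 6, 6, 6, 7]
step 2: w=[0.1581, 0.1581, 0.1581, 0.1581, 0.1213, 0.1213, 0.1213, 0.0037]  mean=2.7366  Neff=6.9376  idx=[0, 1, 2, 3, 3, 4, 5, 6]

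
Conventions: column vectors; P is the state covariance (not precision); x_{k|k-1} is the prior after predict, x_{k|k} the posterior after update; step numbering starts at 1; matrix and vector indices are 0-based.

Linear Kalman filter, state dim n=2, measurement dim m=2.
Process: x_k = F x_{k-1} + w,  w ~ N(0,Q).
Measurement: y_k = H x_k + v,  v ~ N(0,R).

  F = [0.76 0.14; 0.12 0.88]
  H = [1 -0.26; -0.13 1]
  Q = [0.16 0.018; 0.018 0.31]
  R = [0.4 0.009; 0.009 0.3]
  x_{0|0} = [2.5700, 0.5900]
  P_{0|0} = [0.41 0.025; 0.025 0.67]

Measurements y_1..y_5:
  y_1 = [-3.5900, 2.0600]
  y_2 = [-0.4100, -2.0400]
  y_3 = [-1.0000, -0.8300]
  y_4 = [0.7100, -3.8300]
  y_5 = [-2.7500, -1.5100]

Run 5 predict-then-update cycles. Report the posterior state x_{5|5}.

step 1: x^-=[2.0358, 0.8276]  P^-=[0.4153 0.1551; 0.1551 0.8400]  S=[0.7914 -0.1031; -0.1031 1.1067]  K=[0.4916 0.1371; 0.0167 0.7424]  nu=[-5.4106, 1.4971]  x^+=[-0.4189, 1.8488]  P^+=[0.2171 0.0738; 0.0738 0.2324]
step 2: x^-=[-0.0596, 1.5767]  P^-=[0.3056 0.1170; 0.1170 0.5087]  S=[0.6792 -0.0420; -0.0420 0.7835]  K=[0.4127 0.1208; 0.0166 0.6308]  nu=[0.0595, -3.6244]  x^+=[-0.4728, -0.7086]  P^+=[0.1827 0.0637; 0.0637 0.1977]
step 3: x^-=[-0.4585, -0.6803]  P^-=[0.2830 0.1027; 0.1027 0.4792]  S=[0.6620 -0.0462; -0.0462 0.7572]  K=[0.3949 0.1111; 0.0099 0.6157]  nu=[-0.7184, -0.2093]  x^+=[-0.7655, -0.8163]  P^+=[0.1744 0.0596; 0.0596 0.1926]
step 4: x^-=[-0.6960, -0.8102]  P^-=[0.2772 0.0985; 0.0985 0.4742]  S=[0.6581 -0.0485; -0.0485 0.7533]  K=[0.3903 0.1080; 0.0075 0.6130]  nu=[1.1954, -3.1103]  x^+=[-0.5655, -2.7079]  P^+=[0.1723 0.0583; 0.0583 0.1916]
step 5: x^-=[-0.8089, -2.4508]  P^-=[0.2757 0.0973; 0.0973 0.4731]  S=[0.6571 -0.0493; -0.0493 0.7525]  K=[0.3891 0.1071; 0.0068 0.6124]  nu=[-2.5783, 0.8356]  x^+=[-1.7225, -1.9565]  P^+=[0.1717 0.0580; 0.0580 0.1913]

x_post = [-1.7225, -1.9565]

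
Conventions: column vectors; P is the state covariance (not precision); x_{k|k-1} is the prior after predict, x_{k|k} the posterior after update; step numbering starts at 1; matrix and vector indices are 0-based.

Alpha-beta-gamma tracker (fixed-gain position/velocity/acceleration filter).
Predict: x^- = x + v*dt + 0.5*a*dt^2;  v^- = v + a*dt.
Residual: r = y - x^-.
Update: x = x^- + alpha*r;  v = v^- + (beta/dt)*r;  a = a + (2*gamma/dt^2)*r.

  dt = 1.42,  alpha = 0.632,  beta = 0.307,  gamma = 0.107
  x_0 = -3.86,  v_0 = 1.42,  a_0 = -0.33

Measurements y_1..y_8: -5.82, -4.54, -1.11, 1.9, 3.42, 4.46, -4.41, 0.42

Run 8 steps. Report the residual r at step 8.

step 1: x_pred=-2.1763  r=-3.6437  x^+=-4.4791  v^+=0.1636  a^+=-0.7167
step 2: x_pred=-4.9693  r=0.4293  x^+=-4.6980  v^+=-0.7613  a^+=-0.6711
step 3: x_pred=-6.4556  r=5.3456  x^+=-3.0772  v^+=-0.5586  a^+=-0.1038
step 4: x_pred=-3.9750  r=5.8750  x^+=-0.2620  v^+=0.5642  a^+=0.5197
step 5: x_pred=1.0631  r=2.3569  x^+=2.5527  v^+=1.8117  a^+=0.7698
step 6: x_pred=5.9015  r=-1.4415  x^+=4.9905  v^+=2.5933  a^+=0.6169
step 7: x_pred=9.2948  r=-13.7048  x^+=0.6334  v^+=0.5063  a^+=-0.8376
step 8: x_pred=0.5078  r=-0.0878  x^+=0.4523  v^+=-0.7021  a^+=-0.8469

resid = -0.0878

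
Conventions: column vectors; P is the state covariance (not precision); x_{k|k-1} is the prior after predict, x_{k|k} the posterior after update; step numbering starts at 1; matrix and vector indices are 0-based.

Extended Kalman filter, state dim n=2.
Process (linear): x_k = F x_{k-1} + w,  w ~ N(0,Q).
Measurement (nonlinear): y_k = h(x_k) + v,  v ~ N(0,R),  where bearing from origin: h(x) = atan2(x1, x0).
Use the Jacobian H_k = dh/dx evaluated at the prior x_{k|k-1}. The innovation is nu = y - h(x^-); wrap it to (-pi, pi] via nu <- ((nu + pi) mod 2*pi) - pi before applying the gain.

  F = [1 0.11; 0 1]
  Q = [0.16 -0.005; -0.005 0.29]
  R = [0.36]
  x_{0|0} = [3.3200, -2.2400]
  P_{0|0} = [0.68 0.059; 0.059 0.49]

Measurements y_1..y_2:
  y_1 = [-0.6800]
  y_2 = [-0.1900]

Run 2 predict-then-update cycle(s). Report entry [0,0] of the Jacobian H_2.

step 1: x^-=[3.0736, -2.2400]  P^-=[0.8589 0.1079; 0.1079 0.7800]  H_jac=[0.1549 0.2125]  S=[0.4229]  K=[0.3687; 0.4314]  nu=[-0.0502]  x^+=[3.0551, -2.2617]  P^+=[0.8014 0.0406; 0.0406 0.7013]
step 2: x^-=[2.8063, -2.2617]  P^-=[0.9788 0.1128; 0.1128 0.9913]  H_jac=[0.1741 0.2160]  S=[0.4444]  K=[0.4383; 0.5260]  nu=[0.4883]  x^+=[3.0203, -2.0048]  P^+=[0.8935 0.0103; 0.0103 0.8683]

H_jac[0,0] = 0.1741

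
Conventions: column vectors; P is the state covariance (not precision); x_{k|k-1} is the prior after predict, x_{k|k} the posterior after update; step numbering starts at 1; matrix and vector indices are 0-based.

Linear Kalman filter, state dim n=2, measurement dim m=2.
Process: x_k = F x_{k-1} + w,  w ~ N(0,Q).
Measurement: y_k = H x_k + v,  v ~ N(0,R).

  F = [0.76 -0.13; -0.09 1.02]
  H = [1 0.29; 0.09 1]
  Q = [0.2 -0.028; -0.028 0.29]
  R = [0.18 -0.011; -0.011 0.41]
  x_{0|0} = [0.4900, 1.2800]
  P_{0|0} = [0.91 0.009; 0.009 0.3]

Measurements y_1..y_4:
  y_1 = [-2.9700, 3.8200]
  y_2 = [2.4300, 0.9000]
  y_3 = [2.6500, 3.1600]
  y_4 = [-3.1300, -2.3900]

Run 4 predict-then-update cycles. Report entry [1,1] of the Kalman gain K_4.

K[1,1] = 0.5758

step 1: x^-=[0.2060, 1.2615]  P^-=[0.7289 -0.1229; -0.1229 0.6078]  S=[0.8887 0.1047; 0.1047 1.0016]  K=[0.7966 -0.1405; -0.0103 0.5969]  nu=[-3.5418, 2.5400]  x^+=[-2.9725, 2.8142]  P^+=[0.1686 -0.0816; -0.0816 0.2522]
step 2: x^-=[-2.6249, 3.1380]  P^-=[0.3178 -0.1371; -0.1371 0.5687]  S=[0.4660 0.0418; 0.0418 0.9566]  K=[0.6090 -0.1401; 0.0075 0.5813]  nu=[4.1449, -2.0017]  x^+=[0.1799, 2.0054]  P^+=[0.1332 -0.0761; -0.0761 0.2451]
step 3: x^-=[-0.1240, 2.0293]  P^-=[0.2961 -0.1295; -0.1295 0.5601]  S=[0.4481 0.0452; 0.0452 0.9491]  K=[0.5908 -0.1365; 0.0152 0.5771]  nu=[2.1855, 1.1419]  x^+=[1.0114, 2.7215]  P^+=[0.1293 -0.0741; -0.0741 0.2431]
step 4: x^-=[0.4148, 2.6849]  P^-=[0.2935 -0.1274; -0.1274 0.5576]  S=[0.4465 0.0464; 0.0464 0.9470]  K=[0.5886 -0.1355; 0.0170 0.5758]  nu=[-4.3235, -5.1123]  x^+=[-1.4375, -0.3324]  P^+=[0.1288 -0.0736; -0.0736 0.2425]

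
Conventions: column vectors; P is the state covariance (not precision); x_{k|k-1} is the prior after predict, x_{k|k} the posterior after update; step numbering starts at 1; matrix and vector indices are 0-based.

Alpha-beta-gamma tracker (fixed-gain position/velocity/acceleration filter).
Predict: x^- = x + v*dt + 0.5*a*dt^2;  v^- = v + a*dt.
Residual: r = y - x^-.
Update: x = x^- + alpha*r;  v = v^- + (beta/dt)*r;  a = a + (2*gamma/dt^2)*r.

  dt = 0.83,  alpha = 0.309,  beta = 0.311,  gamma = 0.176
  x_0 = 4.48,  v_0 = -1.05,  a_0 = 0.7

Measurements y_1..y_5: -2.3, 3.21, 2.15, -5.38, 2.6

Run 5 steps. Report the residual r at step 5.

resid = 6.2445

step 1: x_pred=3.8496  r=-6.1496  x^+=1.9494  v^+=-2.7733  a^+=-2.4422
step 2: x_pred=-1.1936  r=4.4036  x^+=0.1671  v^+=-3.1502  a^+=-0.1921
step 3: x_pred=-2.5138  r=4.6638  x^+=-1.0727  v^+=-1.5622  a^+=2.1909
step 4: x_pred=-1.6147  r=-3.7653  x^+=-2.7781  v^+=-1.1546  a^+=0.2669
step 5: x_pred=-3.6445  r=6.2445  x^+=-1.7150  v^+=1.4068  a^+=3.4577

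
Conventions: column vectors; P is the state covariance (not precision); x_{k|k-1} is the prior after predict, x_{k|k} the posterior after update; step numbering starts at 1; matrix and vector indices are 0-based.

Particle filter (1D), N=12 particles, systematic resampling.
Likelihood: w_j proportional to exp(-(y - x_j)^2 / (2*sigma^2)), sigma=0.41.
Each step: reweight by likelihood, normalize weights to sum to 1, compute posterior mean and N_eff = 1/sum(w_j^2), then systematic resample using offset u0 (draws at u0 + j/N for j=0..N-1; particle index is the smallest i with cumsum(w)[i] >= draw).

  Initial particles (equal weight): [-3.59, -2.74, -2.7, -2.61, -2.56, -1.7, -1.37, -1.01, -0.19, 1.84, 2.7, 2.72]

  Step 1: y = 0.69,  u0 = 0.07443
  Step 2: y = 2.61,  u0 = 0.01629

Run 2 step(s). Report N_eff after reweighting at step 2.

step 1: w=[0.0000, 0.0000, 0.0000, 0.0000, 0.0000, 0.0000, 0.0000, 0.0015, 0.8348, 0.1635, 0.0001, 0.0000]  mean=0.1409  Neff=1.3819  idx=[8, 8, 8, 8, 8, 8, 8, 8, 8, 8, 9, 9]
step 2: w=[0.0000, 0.0000, 0.0000, 0.0000, 0.0000, 0.0000, 0.0000, 0.0000, 0.0000, 0.0000, 0.5000, 0.5000]  mean=1.8400  Neff=2.0000  idx=[10, 10, 10, 10, 10, 10, 11, 11, 11, 11, 11, 11]

N_eff = 2.0000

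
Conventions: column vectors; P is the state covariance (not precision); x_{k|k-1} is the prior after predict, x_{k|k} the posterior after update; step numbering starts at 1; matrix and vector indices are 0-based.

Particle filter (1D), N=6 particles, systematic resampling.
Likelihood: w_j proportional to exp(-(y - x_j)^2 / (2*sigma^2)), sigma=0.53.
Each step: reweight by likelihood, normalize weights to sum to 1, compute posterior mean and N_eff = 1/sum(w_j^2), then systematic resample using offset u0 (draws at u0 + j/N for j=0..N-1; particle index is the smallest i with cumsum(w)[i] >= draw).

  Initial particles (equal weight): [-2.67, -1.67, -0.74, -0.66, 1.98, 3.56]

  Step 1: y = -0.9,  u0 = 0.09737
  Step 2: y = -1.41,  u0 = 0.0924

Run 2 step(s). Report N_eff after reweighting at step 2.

step 1: w=[0.0017, 0.1575, 0.4324, 0.4084, 0.0000, 0.0000]  mean=-0.8571  Neff=2.6416  idx=[1, 2, 2, 3, 3, 3]
step 2: w=[0.3070, 0.1557, 0.1557, 0.1272, 0.1272, 0.1272]  mean=-0.9949  Neff=5.2285  idx=[0, 0, 1, 2, 4, 5]

N_eff = 5.2285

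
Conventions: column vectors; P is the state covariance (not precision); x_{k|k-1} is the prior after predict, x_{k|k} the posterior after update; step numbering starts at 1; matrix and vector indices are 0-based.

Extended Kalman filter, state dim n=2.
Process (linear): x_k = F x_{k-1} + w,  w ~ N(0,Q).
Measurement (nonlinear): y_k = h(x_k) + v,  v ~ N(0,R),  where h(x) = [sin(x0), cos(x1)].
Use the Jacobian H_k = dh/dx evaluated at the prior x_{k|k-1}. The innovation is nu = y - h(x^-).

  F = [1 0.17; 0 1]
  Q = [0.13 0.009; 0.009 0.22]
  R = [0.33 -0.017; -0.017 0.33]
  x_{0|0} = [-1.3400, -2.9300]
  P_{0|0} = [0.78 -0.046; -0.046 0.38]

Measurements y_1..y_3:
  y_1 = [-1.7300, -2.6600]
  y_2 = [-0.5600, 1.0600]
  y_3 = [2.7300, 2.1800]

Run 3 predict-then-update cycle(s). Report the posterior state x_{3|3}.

x_post = [-5.2290, -6.4400]

step 1: x^-=[-1.8381, -2.9300]  P^-=[0.9053 0.0276; 0.0276 0.6000]  H_jac=[-0.2641 0.0000; 0.0000 0.2100]  S=[0.3932 -0.0185; -0.0185 0.3565]  K=[-0.6089 -0.0154; -0.0019 0.3534]  nu=[-0.7655, -1.6823]  x^+=[-1.3460, -3.5231]  P^+=[0.7598 0.0251; 0.0251 0.5555]
step 2: x^-=[-1.9450, -3.5231]  P^-=[0.9144 0.1285; 0.1285 0.7755]  H_jac=[-0.3655 0.0000; 0.0000 -0.3723]  S=[0.4522 0.0005; 0.0005 0.4375]  K=[-0.7390 -0.1086; -0.1032 -0.6598]  nu=[0.3708, 1.9881]  x^+=[-2.4348, -4.8731]  P^+=[0.6622 0.0625; 0.0625 0.5801]
step 3: x^-=[-3.2633, -4.8731]  P^-=[0.8302 0.1701; 0.1701 0.8001]  H_jac=[-0.9926 0.0000; 0.0000 -0.9871]  S=[1.1480 0.1497; 0.1497 1.1096]  K=[-0.7106 -0.0555; -0.0552 -0.7043]  nu=[2.6086, 2.0200]  x^+=[-5.2290, -6.4400]  P^+=[0.2353 0.0063; 0.0063 0.2345]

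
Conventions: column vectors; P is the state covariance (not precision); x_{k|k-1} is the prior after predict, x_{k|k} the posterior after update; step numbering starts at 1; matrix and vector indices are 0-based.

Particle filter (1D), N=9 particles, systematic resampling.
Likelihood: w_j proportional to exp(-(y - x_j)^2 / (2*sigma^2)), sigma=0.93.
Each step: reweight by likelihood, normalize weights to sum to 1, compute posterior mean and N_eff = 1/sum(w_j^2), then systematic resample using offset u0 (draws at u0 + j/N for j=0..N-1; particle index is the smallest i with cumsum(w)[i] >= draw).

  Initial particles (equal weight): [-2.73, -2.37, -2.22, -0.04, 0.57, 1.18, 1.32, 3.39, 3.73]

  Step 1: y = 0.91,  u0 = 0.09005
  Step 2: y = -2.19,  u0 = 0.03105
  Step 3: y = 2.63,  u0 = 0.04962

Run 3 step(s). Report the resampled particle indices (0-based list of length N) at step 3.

resampled_idx = [1, 3, 5, 6, 6, 7, 7, 8, 8]

step 1: w=[0.0001, 0.0006, 0.0010, 0.1725, 0.2719, 0.2787, 0.2638, 0.0083, 0.0029]  mean=0.8603  Neff=3.9825  idx=[3, 4, 4, 4, 5, 5, 6, 6, 6]
step 2: w=[0.6223, 0.1102, 0.1102, 0.1102, 0.0127, 0.0127, 0.0073, 0.0073, 0.0073]  mean=0.2222  Neff=2.3575  idx=[0, 0, 0, 0, 0, 0, 1, 2, 3]
step 3: w=[0.0457, 0.0457, 0.0457, 0.0457, 0.0457, 0.0457, 0.2420, 0.2420, 0.2420]  mean=0.4029  Neff=5.3124  idx=[1, 3, 5, 6, 6, 7, 7, 8, 8]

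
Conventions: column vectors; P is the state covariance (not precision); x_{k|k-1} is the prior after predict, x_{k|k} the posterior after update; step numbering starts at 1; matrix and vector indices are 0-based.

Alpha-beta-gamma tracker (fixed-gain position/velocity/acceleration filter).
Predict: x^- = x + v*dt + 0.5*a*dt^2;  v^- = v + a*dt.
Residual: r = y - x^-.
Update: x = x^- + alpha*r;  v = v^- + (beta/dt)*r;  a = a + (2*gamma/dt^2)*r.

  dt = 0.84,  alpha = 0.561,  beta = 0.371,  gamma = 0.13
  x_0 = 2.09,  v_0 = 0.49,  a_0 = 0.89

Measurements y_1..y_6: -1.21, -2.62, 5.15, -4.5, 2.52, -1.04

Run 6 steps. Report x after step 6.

step 1: x_pred=2.8156  r=-4.0256  x^+=0.5572  v^+=-0.5404  a^+=-0.5934
step 2: x_pred=-0.1060  r=-2.5140  x^+=-1.5164  v^+=-2.1491  a^+=-1.5197
step 3: x_pred=-3.8578  r=9.0078  x^+=1.1956  v^+=0.5527  a^+=1.7995
step 4: x_pred=2.2948  r=-6.7948  x^+=-1.5171  v^+=-0.9367  a^+=-0.7043
step 5: x_pred=-2.5524  r=5.0724  x^+=0.2932  v^+=0.7120  a^+=1.1648
step 6: x_pred=1.3023  r=-2.3423  x^+=-0.0117  v^+=0.6560  a^+=0.3017

x_post = -0.0117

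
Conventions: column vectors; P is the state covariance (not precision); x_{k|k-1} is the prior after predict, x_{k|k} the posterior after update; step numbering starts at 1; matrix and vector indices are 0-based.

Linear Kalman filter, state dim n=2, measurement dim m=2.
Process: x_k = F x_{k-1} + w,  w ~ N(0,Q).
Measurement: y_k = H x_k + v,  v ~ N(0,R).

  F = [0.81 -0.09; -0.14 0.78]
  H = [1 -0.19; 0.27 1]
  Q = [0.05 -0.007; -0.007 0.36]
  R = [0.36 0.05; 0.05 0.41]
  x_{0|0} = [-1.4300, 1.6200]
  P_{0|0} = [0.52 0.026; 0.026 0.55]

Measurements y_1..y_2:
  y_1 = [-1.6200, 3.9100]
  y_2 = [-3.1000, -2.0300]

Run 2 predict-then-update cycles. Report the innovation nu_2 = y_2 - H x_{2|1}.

step 1: x^-=[-1.3041, 1.4638]  P^-=[0.3918 -0.0878; -0.0878 0.6991]  S=[0.8104 -0.0604; -0.0604 1.0903]  K=[0.5074 0.0446; -0.2271 0.6069]  nu=[-0.0378, 2.7983]  x^+=[-1.1985, 3.1707]  P^+=[0.1838 -0.0060; -0.0060 0.2391]
step 2: x^-=[-1.2562, 2.6410]  P^-=[0.1734 -0.0485; -0.0485 0.5104]  S=[0.5702 -0.0461; -0.0461 0.9068]  K=[0.3214 0.0145; -0.2116 0.5376]  nu=[-1.3420, -4.3318]  x^+=[-1.7504, 0.5961]  P^+=[0.1147 -0.0090; -0.0090 0.2123]

innov = [-1.3420, -4.3318]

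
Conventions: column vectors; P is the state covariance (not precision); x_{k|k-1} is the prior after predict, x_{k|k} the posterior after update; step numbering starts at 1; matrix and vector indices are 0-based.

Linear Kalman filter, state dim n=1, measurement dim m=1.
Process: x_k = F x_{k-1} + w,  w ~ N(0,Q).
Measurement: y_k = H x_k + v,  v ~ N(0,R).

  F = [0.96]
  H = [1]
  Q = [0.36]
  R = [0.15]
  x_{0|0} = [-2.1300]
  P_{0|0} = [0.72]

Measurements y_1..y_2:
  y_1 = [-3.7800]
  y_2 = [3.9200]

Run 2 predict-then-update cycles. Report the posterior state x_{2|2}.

x_post = [2.1749]

step 1: x^-=[-2.0448]  P^-=[1.0236]  S=[1.1736]  K=[0.8722]  nu=[-1.7352]  x^+=[-3.5582]  P^+=[0.1308]
step 2: x^-=[-3.4159]  P^-=[0.4806]  S=[0.6306]  K=[0.7621]  nu=[7.3359]  x^+=[2.1749]  P^+=[0.1143]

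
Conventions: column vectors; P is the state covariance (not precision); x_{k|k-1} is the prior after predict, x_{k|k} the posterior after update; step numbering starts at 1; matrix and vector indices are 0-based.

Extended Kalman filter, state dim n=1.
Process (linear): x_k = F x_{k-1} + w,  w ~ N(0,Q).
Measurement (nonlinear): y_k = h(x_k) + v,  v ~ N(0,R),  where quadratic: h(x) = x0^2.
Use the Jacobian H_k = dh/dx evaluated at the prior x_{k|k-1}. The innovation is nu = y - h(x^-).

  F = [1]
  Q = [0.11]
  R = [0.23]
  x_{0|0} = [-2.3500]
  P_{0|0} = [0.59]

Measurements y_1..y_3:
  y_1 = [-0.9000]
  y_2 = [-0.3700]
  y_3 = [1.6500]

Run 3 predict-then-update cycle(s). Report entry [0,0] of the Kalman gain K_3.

step 1: x^-=[-2.3500]  P^-=[0.7000]  H_jac=[-4.7000]  S=[15.6930]  K=[-0.2096]  nu=[-6.4225]  x^+=[-1.0035]  P^+=[0.0103]
step 2: x^-=[-1.0035]  P^-=[0.1203]  H_jac=[-2.0071]  S=[0.7144]  K=[-0.3378]  nu=[-1.3771]  x^+=[-0.5383]  P^+=[0.0387]
step 3: x^-=[-0.5383]  P^-=[0.1487]  H_jac=[-1.0766]  S=[0.4024]  K=[-0.3979]  nu=[1.3602]  x^+=[-1.0795]  P^+=[0.0850]

K[0,0] = -0.3979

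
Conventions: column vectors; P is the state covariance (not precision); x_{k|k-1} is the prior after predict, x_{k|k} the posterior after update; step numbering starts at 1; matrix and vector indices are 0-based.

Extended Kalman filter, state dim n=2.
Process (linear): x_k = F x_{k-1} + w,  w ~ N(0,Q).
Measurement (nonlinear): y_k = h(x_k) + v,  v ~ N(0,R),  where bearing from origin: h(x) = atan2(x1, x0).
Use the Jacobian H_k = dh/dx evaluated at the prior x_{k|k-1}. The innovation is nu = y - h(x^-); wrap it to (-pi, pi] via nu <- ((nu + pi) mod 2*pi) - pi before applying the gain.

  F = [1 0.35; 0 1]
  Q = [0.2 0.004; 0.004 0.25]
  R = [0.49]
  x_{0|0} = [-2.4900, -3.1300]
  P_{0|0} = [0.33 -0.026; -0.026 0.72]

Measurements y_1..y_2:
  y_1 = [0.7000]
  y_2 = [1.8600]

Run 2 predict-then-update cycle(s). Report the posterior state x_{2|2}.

step 1: x^-=[-3.5855, -3.1300]  P^-=[0.6000 0.2300; 0.2300 0.9700]  H_jac=[0.1382 -0.1583]  S=[0.5157]  K=[0.0902; -0.2361]  nu=[3.1239]  x^+=[-3.3038, -3.8675]  P^+=[0.5958 0.2410; 0.2410 0.9413]
step 2: x^-=[-4.6575, -3.8675]  P^-=[1.0798 0.5744; 0.5744 1.1913]  H_jac=[0.1055 -0.1271]  S=[0.5059]  K=[0.0810; -0.1794]  nu=[-1.9746]  x^+=[-4.8173, -3.5132]  P^+=[1.0765 0.5818; 0.5818 1.1750]

x_post = [-4.8173, -3.5132]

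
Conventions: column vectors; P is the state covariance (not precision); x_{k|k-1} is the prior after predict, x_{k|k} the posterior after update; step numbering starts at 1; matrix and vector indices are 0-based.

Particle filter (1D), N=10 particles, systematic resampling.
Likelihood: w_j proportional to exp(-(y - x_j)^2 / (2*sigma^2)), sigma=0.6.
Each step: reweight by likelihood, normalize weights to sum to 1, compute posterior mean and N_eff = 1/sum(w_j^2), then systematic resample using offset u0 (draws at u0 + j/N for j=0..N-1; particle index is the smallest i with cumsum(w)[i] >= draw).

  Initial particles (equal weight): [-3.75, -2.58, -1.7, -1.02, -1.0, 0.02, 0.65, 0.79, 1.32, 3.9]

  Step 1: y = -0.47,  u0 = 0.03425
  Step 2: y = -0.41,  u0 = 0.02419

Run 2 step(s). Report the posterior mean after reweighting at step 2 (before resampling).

post_mean = -0.5381

step 1: w=[0.0000, 0.0008, 0.0495, 0.2658, 0.2739, 0.2898, 0.0709, 0.0446, 0.0047, 0.0000]  mean=-0.5379  Neff=4.1816  idx=[2, 3, 3, 4, 4, 4, 5, 5, 5, 6]
step 2: w=[0.0175, 0.1051, 0.1051, 0.1087, 0.1087, 0.1087, 0.1364, 0.1364, 0.1364, 0.0370]  mean=-0.5381  Neff=8.6939  idx=[1, 2, 2, 3, 4, 5, 6, 7, 7, 8]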